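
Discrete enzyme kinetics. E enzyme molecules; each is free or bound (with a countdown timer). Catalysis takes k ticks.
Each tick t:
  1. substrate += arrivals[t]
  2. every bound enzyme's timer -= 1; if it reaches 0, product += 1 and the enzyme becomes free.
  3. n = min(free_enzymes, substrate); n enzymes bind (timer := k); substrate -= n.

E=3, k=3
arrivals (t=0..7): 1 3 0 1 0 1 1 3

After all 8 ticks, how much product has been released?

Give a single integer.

Answer: 5

Derivation:
t=0: arr=1 -> substrate=0 bound=1 product=0
t=1: arr=3 -> substrate=1 bound=3 product=0
t=2: arr=0 -> substrate=1 bound=3 product=0
t=3: arr=1 -> substrate=1 bound=3 product=1
t=4: arr=0 -> substrate=0 bound=2 product=3
t=5: arr=1 -> substrate=0 bound=3 product=3
t=6: arr=1 -> substrate=0 bound=3 product=4
t=7: arr=3 -> substrate=2 bound=3 product=5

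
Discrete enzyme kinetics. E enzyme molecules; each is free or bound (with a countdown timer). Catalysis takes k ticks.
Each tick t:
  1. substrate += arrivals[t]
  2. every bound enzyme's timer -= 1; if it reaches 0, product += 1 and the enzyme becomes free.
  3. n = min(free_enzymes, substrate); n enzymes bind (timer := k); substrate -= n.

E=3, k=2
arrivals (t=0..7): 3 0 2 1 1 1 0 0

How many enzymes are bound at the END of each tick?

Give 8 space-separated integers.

t=0: arr=3 -> substrate=0 bound=3 product=0
t=1: arr=0 -> substrate=0 bound=3 product=0
t=2: arr=2 -> substrate=0 bound=2 product=3
t=3: arr=1 -> substrate=0 bound=3 product=3
t=4: arr=1 -> substrate=0 bound=2 product=5
t=5: arr=1 -> substrate=0 bound=2 product=6
t=6: arr=0 -> substrate=0 bound=1 product=7
t=7: arr=0 -> substrate=0 bound=0 product=8

Answer: 3 3 2 3 2 2 1 0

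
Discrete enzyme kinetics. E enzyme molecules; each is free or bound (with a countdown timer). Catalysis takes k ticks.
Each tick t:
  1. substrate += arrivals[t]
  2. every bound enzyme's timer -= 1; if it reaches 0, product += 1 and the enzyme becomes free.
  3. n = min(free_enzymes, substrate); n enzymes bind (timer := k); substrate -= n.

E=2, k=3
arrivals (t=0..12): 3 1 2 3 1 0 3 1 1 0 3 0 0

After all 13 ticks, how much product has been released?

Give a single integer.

Answer: 8

Derivation:
t=0: arr=3 -> substrate=1 bound=2 product=0
t=1: arr=1 -> substrate=2 bound=2 product=0
t=2: arr=2 -> substrate=4 bound=2 product=0
t=3: arr=3 -> substrate=5 bound=2 product=2
t=4: arr=1 -> substrate=6 bound=2 product=2
t=5: arr=0 -> substrate=6 bound=2 product=2
t=6: arr=3 -> substrate=7 bound=2 product=4
t=7: arr=1 -> substrate=8 bound=2 product=4
t=8: arr=1 -> substrate=9 bound=2 product=4
t=9: arr=0 -> substrate=7 bound=2 product=6
t=10: arr=3 -> substrate=10 bound=2 product=6
t=11: arr=0 -> substrate=10 bound=2 product=6
t=12: arr=0 -> substrate=8 bound=2 product=8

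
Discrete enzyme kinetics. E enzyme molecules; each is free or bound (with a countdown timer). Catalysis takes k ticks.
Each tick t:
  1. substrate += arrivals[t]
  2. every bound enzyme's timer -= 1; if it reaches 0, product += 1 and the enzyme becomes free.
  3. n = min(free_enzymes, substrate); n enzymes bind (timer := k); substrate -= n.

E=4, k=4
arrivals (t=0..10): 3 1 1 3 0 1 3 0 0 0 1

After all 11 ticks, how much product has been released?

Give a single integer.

Answer: 8

Derivation:
t=0: arr=3 -> substrate=0 bound=3 product=0
t=1: arr=1 -> substrate=0 bound=4 product=0
t=2: arr=1 -> substrate=1 bound=4 product=0
t=3: arr=3 -> substrate=4 bound=4 product=0
t=4: arr=0 -> substrate=1 bound=4 product=3
t=5: arr=1 -> substrate=1 bound=4 product=4
t=6: arr=3 -> substrate=4 bound=4 product=4
t=7: arr=0 -> substrate=4 bound=4 product=4
t=8: arr=0 -> substrate=1 bound=4 product=7
t=9: arr=0 -> substrate=0 bound=4 product=8
t=10: arr=1 -> substrate=1 bound=4 product=8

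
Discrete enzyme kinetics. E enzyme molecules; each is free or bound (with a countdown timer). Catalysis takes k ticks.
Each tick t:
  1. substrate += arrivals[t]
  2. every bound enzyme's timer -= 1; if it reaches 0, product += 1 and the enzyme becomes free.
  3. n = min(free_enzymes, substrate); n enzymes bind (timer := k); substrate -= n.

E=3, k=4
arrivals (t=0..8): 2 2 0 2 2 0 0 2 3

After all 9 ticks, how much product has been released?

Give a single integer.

Answer: 5

Derivation:
t=0: arr=2 -> substrate=0 bound=2 product=0
t=1: arr=2 -> substrate=1 bound=3 product=0
t=2: arr=0 -> substrate=1 bound=3 product=0
t=3: arr=2 -> substrate=3 bound=3 product=0
t=4: arr=2 -> substrate=3 bound=3 product=2
t=5: arr=0 -> substrate=2 bound=3 product=3
t=6: arr=0 -> substrate=2 bound=3 product=3
t=7: arr=2 -> substrate=4 bound=3 product=3
t=8: arr=3 -> substrate=5 bound=3 product=5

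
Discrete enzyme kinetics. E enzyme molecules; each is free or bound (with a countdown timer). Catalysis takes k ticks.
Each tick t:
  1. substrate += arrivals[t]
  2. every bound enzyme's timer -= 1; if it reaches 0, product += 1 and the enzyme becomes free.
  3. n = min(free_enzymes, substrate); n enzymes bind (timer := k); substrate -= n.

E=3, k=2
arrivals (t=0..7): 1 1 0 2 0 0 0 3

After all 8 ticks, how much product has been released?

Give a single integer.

t=0: arr=1 -> substrate=0 bound=1 product=0
t=1: arr=1 -> substrate=0 bound=2 product=0
t=2: arr=0 -> substrate=0 bound=1 product=1
t=3: arr=2 -> substrate=0 bound=2 product=2
t=4: arr=0 -> substrate=0 bound=2 product=2
t=5: arr=0 -> substrate=0 bound=0 product=4
t=6: arr=0 -> substrate=0 bound=0 product=4
t=7: arr=3 -> substrate=0 bound=3 product=4

Answer: 4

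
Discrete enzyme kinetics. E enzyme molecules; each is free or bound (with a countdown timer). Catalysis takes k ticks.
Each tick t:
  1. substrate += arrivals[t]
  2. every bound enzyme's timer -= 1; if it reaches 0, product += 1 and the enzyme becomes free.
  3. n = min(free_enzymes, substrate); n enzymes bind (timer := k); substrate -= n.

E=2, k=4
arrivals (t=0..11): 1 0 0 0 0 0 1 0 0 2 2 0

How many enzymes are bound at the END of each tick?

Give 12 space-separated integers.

t=0: arr=1 -> substrate=0 bound=1 product=0
t=1: arr=0 -> substrate=0 bound=1 product=0
t=2: arr=0 -> substrate=0 bound=1 product=0
t=3: arr=0 -> substrate=0 bound=1 product=0
t=4: arr=0 -> substrate=0 bound=0 product=1
t=5: arr=0 -> substrate=0 bound=0 product=1
t=6: arr=1 -> substrate=0 bound=1 product=1
t=7: arr=0 -> substrate=0 bound=1 product=1
t=8: arr=0 -> substrate=0 bound=1 product=1
t=9: arr=2 -> substrate=1 bound=2 product=1
t=10: arr=2 -> substrate=2 bound=2 product=2
t=11: arr=0 -> substrate=2 bound=2 product=2

Answer: 1 1 1 1 0 0 1 1 1 2 2 2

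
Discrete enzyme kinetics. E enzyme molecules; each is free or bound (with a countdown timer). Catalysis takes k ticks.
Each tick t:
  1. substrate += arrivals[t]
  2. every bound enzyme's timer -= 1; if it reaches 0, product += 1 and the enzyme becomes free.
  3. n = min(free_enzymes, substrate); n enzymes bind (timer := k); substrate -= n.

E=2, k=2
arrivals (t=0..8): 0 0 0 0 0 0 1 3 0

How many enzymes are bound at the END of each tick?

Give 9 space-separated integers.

t=0: arr=0 -> substrate=0 bound=0 product=0
t=1: arr=0 -> substrate=0 bound=0 product=0
t=2: arr=0 -> substrate=0 bound=0 product=0
t=3: arr=0 -> substrate=0 bound=0 product=0
t=4: arr=0 -> substrate=0 bound=0 product=0
t=5: arr=0 -> substrate=0 bound=0 product=0
t=6: arr=1 -> substrate=0 bound=1 product=0
t=7: arr=3 -> substrate=2 bound=2 product=0
t=8: arr=0 -> substrate=1 bound=2 product=1

Answer: 0 0 0 0 0 0 1 2 2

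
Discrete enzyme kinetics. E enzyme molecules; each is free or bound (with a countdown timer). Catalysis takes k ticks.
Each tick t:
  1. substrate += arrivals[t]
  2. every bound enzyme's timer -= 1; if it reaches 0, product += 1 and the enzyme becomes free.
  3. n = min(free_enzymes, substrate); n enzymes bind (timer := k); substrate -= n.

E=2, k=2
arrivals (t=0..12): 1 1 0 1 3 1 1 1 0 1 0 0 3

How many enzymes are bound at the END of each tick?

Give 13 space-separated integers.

Answer: 1 2 1 1 2 2 2 2 2 2 2 1 2

Derivation:
t=0: arr=1 -> substrate=0 bound=1 product=0
t=1: arr=1 -> substrate=0 bound=2 product=0
t=2: arr=0 -> substrate=0 bound=1 product=1
t=3: arr=1 -> substrate=0 bound=1 product=2
t=4: arr=3 -> substrate=2 bound=2 product=2
t=5: arr=1 -> substrate=2 bound=2 product=3
t=6: arr=1 -> substrate=2 bound=2 product=4
t=7: arr=1 -> substrate=2 bound=2 product=5
t=8: arr=0 -> substrate=1 bound=2 product=6
t=9: arr=1 -> substrate=1 bound=2 product=7
t=10: arr=0 -> substrate=0 bound=2 product=8
t=11: arr=0 -> substrate=0 bound=1 product=9
t=12: arr=3 -> substrate=1 bound=2 product=10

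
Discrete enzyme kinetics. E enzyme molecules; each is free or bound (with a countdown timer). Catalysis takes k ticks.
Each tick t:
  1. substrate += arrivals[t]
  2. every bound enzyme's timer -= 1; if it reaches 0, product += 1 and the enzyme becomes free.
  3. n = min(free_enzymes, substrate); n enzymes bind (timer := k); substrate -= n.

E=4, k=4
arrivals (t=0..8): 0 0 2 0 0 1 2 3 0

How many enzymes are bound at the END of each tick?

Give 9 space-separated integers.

Answer: 0 0 2 2 2 3 3 4 4

Derivation:
t=0: arr=0 -> substrate=0 bound=0 product=0
t=1: arr=0 -> substrate=0 bound=0 product=0
t=2: arr=2 -> substrate=0 bound=2 product=0
t=3: arr=0 -> substrate=0 bound=2 product=0
t=4: arr=0 -> substrate=0 bound=2 product=0
t=5: arr=1 -> substrate=0 bound=3 product=0
t=6: arr=2 -> substrate=0 bound=3 product=2
t=7: arr=3 -> substrate=2 bound=4 product=2
t=8: arr=0 -> substrate=2 bound=4 product=2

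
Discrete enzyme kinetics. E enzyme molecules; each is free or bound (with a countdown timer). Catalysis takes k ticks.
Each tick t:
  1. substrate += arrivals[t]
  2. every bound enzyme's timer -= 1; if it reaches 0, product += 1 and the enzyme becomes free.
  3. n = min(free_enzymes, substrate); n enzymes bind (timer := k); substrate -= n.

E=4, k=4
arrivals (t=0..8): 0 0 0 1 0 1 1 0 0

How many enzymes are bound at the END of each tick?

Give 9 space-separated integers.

t=0: arr=0 -> substrate=0 bound=0 product=0
t=1: arr=0 -> substrate=0 bound=0 product=0
t=2: arr=0 -> substrate=0 bound=0 product=0
t=3: arr=1 -> substrate=0 bound=1 product=0
t=4: arr=0 -> substrate=0 bound=1 product=0
t=5: arr=1 -> substrate=0 bound=2 product=0
t=6: arr=1 -> substrate=0 bound=3 product=0
t=7: arr=0 -> substrate=0 bound=2 product=1
t=8: arr=0 -> substrate=0 bound=2 product=1

Answer: 0 0 0 1 1 2 3 2 2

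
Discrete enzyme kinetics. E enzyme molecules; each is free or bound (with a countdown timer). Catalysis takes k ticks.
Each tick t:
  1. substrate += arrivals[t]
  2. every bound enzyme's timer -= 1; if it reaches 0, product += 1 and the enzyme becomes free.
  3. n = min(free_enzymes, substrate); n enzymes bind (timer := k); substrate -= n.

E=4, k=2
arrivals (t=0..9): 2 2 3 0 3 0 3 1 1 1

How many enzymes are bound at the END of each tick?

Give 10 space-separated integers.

Answer: 2 4 4 3 4 3 3 4 2 2

Derivation:
t=0: arr=2 -> substrate=0 bound=2 product=0
t=1: arr=2 -> substrate=0 bound=4 product=0
t=2: arr=3 -> substrate=1 bound=4 product=2
t=3: arr=0 -> substrate=0 bound=3 product=4
t=4: arr=3 -> substrate=0 bound=4 product=6
t=5: arr=0 -> substrate=0 bound=3 product=7
t=6: arr=3 -> substrate=0 bound=3 product=10
t=7: arr=1 -> substrate=0 bound=4 product=10
t=8: arr=1 -> substrate=0 bound=2 product=13
t=9: arr=1 -> substrate=0 bound=2 product=14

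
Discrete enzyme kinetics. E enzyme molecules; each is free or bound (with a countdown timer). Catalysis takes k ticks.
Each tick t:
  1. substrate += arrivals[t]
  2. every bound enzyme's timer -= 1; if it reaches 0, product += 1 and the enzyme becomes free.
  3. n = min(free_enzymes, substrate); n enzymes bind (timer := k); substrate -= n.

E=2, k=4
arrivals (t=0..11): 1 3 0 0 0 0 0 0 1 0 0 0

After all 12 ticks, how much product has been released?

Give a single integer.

t=0: arr=1 -> substrate=0 bound=1 product=0
t=1: arr=3 -> substrate=2 bound=2 product=0
t=2: arr=0 -> substrate=2 bound=2 product=0
t=3: arr=0 -> substrate=2 bound=2 product=0
t=4: arr=0 -> substrate=1 bound=2 product=1
t=5: arr=0 -> substrate=0 bound=2 product=2
t=6: arr=0 -> substrate=0 bound=2 product=2
t=7: arr=0 -> substrate=0 bound=2 product=2
t=8: arr=1 -> substrate=0 bound=2 product=3
t=9: arr=0 -> substrate=0 bound=1 product=4
t=10: arr=0 -> substrate=0 bound=1 product=4
t=11: arr=0 -> substrate=0 bound=1 product=4

Answer: 4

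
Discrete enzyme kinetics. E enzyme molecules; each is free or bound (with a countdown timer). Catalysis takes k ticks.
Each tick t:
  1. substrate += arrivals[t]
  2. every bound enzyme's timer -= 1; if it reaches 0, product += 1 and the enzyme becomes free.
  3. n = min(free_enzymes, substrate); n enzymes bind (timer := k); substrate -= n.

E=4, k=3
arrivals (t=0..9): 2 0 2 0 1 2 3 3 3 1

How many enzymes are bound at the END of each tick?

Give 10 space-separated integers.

t=0: arr=2 -> substrate=0 bound=2 product=0
t=1: arr=0 -> substrate=0 bound=2 product=0
t=2: arr=2 -> substrate=0 bound=4 product=0
t=3: arr=0 -> substrate=0 bound=2 product=2
t=4: arr=1 -> substrate=0 bound=3 product=2
t=5: arr=2 -> substrate=0 bound=3 product=4
t=6: arr=3 -> substrate=2 bound=4 product=4
t=7: arr=3 -> substrate=4 bound=4 product=5
t=8: arr=3 -> substrate=5 bound=4 product=7
t=9: arr=1 -> substrate=5 bound=4 product=8

Answer: 2 2 4 2 3 3 4 4 4 4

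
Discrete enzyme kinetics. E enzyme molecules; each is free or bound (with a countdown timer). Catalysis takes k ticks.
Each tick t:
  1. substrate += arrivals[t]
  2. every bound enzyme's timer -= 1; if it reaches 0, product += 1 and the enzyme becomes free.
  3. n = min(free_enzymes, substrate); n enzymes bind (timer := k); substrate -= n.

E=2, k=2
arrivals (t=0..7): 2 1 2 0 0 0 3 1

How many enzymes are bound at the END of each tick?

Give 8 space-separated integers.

t=0: arr=2 -> substrate=0 bound=2 product=0
t=1: arr=1 -> substrate=1 bound=2 product=0
t=2: arr=2 -> substrate=1 bound=2 product=2
t=3: arr=0 -> substrate=1 bound=2 product=2
t=4: arr=0 -> substrate=0 bound=1 product=4
t=5: arr=0 -> substrate=0 bound=1 product=4
t=6: arr=3 -> substrate=1 bound=2 product=5
t=7: arr=1 -> substrate=2 bound=2 product=5

Answer: 2 2 2 2 1 1 2 2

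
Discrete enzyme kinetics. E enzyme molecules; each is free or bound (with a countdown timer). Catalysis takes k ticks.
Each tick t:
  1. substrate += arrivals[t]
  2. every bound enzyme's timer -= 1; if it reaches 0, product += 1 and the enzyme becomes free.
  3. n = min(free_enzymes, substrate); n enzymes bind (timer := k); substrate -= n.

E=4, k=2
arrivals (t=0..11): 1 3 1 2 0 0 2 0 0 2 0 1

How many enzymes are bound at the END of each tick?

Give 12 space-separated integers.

t=0: arr=1 -> substrate=0 bound=1 product=0
t=1: arr=3 -> substrate=0 bound=4 product=0
t=2: arr=1 -> substrate=0 bound=4 product=1
t=3: arr=2 -> substrate=0 bound=3 product=4
t=4: arr=0 -> substrate=0 bound=2 product=5
t=5: arr=0 -> substrate=0 bound=0 product=7
t=6: arr=2 -> substrate=0 bound=2 product=7
t=7: arr=0 -> substrate=0 bound=2 product=7
t=8: arr=0 -> substrate=0 bound=0 product=9
t=9: arr=2 -> substrate=0 bound=2 product=9
t=10: arr=0 -> substrate=0 bound=2 product=9
t=11: arr=1 -> substrate=0 bound=1 product=11

Answer: 1 4 4 3 2 0 2 2 0 2 2 1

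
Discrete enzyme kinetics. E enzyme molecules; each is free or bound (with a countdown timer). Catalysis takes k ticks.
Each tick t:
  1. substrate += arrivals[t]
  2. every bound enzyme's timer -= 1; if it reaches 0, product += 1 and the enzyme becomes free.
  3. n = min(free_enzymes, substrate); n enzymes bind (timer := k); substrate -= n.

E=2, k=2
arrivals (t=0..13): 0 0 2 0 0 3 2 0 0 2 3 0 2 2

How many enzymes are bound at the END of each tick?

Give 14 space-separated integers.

t=0: arr=0 -> substrate=0 bound=0 product=0
t=1: arr=0 -> substrate=0 bound=0 product=0
t=2: arr=2 -> substrate=0 bound=2 product=0
t=3: arr=0 -> substrate=0 bound=2 product=0
t=4: arr=0 -> substrate=0 bound=0 product=2
t=5: arr=3 -> substrate=1 bound=2 product=2
t=6: arr=2 -> substrate=3 bound=2 product=2
t=7: arr=0 -> substrate=1 bound=2 product=4
t=8: arr=0 -> substrate=1 bound=2 product=4
t=9: arr=2 -> substrate=1 bound=2 product=6
t=10: arr=3 -> substrate=4 bound=2 product=6
t=11: arr=0 -> substrate=2 bound=2 product=8
t=12: arr=2 -> substrate=4 bound=2 product=8
t=13: arr=2 -> substrate=4 bound=2 product=10

Answer: 0 0 2 2 0 2 2 2 2 2 2 2 2 2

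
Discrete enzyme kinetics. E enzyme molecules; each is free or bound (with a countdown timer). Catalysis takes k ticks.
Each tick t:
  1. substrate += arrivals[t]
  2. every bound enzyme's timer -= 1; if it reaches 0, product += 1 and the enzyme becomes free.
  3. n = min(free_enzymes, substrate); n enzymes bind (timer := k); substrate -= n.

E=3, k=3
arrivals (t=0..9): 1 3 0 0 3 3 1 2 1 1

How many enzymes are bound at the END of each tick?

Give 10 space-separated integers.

Answer: 1 3 3 3 3 3 3 3 3 3

Derivation:
t=0: arr=1 -> substrate=0 bound=1 product=0
t=1: arr=3 -> substrate=1 bound=3 product=0
t=2: arr=0 -> substrate=1 bound=3 product=0
t=3: arr=0 -> substrate=0 bound=3 product=1
t=4: arr=3 -> substrate=1 bound=3 product=3
t=5: arr=3 -> substrate=4 bound=3 product=3
t=6: arr=1 -> substrate=4 bound=3 product=4
t=7: arr=2 -> substrate=4 bound=3 product=6
t=8: arr=1 -> substrate=5 bound=3 product=6
t=9: arr=1 -> substrate=5 bound=3 product=7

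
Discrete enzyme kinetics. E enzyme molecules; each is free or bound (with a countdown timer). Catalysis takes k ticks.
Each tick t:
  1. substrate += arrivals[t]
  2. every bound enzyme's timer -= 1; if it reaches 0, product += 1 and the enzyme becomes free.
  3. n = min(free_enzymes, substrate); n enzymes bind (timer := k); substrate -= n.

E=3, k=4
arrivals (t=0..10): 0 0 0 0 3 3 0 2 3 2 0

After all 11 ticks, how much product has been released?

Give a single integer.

Answer: 3

Derivation:
t=0: arr=0 -> substrate=0 bound=0 product=0
t=1: arr=0 -> substrate=0 bound=0 product=0
t=2: arr=0 -> substrate=0 bound=0 product=0
t=3: arr=0 -> substrate=0 bound=0 product=0
t=4: arr=3 -> substrate=0 bound=3 product=0
t=5: arr=3 -> substrate=3 bound=3 product=0
t=6: arr=0 -> substrate=3 bound=3 product=0
t=7: arr=2 -> substrate=5 bound=3 product=0
t=8: arr=3 -> substrate=5 bound=3 product=3
t=9: arr=2 -> substrate=7 bound=3 product=3
t=10: arr=0 -> substrate=7 bound=3 product=3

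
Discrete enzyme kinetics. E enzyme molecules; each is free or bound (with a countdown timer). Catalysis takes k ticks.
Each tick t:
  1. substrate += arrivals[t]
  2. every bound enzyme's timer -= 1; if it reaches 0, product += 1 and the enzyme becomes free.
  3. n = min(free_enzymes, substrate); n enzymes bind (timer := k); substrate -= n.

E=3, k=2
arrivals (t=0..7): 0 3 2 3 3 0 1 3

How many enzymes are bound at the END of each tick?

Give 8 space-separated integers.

Answer: 0 3 3 3 3 3 3 3

Derivation:
t=0: arr=0 -> substrate=0 bound=0 product=0
t=1: arr=3 -> substrate=0 bound=3 product=0
t=2: arr=2 -> substrate=2 bound=3 product=0
t=3: arr=3 -> substrate=2 bound=3 product=3
t=4: arr=3 -> substrate=5 bound=3 product=3
t=5: arr=0 -> substrate=2 bound=3 product=6
t=6: arr=1 -> substrate=3 bound=3 product=6
t=7: arr=3 -> substrate=3 bound=3 product=9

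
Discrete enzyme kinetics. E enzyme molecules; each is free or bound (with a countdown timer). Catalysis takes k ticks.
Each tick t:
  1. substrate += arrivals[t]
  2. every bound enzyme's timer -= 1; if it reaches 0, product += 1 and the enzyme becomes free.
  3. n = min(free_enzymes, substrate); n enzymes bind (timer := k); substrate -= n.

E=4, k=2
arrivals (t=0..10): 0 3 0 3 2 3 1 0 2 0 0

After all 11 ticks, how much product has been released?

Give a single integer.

Answer: 14

Derivation:
t=0: arr=0 -> substrate=0 bound=0 product=0
t=1: arr=3 -> substrate=0 bound=3 product=0
t=2: arr=0 -> substrate=0 bound=3 product=0
t=3: arr=3 -> substrate=0 bound=3 product=3
t=4: arr=2 -> substrate=1 bound=4 product=3
t=5: arr=3 -> substrate=1 bound=4 product=6
t=6: arr=1 -> substrate=1 bound=4 product=7
t=7: arr=0 -> substrate=0 bound=2 product=10
t=8: arr=2 -> substrate=0 bound=3 product=11
t=9: arr=0 -> substrate=0 bound=2 product=12
t=10: arr=0 -> substrate=0 bound=0 product=14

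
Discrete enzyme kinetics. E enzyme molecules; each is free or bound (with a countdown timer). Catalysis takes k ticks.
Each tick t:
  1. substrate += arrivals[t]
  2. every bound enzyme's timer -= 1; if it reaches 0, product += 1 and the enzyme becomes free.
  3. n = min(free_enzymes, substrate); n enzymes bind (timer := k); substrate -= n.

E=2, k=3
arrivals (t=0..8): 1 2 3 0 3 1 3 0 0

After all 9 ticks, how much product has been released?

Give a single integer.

t=0: arr=1 -> substrate=0 bound=1 product=0
t=1: arr=2 -> substrate=1 bound=2 product=0
t=2: arr=3 -> substrate=4 bound=2 product=0
t=3: arr=0 -> substrate=3 bound=2 product=1
t=4: arr=3 -> substrate=5 bound=2 product=2
t=5: arr=1 -> substrate=6 bound=2 product=2
t=6: arr=3 -> substrate=8 bound=2 product=3
t=7: arr=0 -> substrate=7 bound=2 product=4
t=8: arr=0 -> substrate=7 bound=2 product=4

Answer: 4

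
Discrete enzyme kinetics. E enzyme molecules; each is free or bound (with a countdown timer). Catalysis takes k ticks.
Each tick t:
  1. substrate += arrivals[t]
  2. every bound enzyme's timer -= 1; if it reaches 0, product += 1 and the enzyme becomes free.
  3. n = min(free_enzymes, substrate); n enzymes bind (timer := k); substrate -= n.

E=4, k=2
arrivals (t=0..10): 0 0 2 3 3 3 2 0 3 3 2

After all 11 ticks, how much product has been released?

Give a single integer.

t=0: arr=0 -> substrate=0 bound=0 product=0
t=1: arr=0 -> substrate=0 bound=0 product=0
t=2: arr=2 -> substrate=0 bound=2 product=0
t=3: arr=3 -> substrate=1 bound=4 product=0
t=4: arr=3 -> substrate=2 bound=4 product=2
t=5: arr=3 -> substrate=3 bound=4 product=4
t=6: arr=2 -> substrate=3 bound=4 product=6
t=7: arr=0 -> substrate=1 bound=4 product=8
t=8: arr=3 -> substrate=2 bound=4 product=10
t=9: arr=3 -> substrate=3 bound=4 product=12
t=10: arr=2 -> substrate=3 bound=4 product=14

Answer: 14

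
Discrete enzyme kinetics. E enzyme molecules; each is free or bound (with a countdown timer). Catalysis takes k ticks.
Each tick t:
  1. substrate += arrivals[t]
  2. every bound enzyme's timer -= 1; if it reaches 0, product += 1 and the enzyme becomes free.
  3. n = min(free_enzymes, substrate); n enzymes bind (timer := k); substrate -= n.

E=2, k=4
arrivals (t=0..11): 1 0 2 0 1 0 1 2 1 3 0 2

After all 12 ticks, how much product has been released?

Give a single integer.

t=0: arr=1 -> substrate=0 bound=1 product=0
t=1: arr=0 -> substrate=0 bound=1 product=0
t=2: arr=2 -> substrate=1 bound=2 product=0
t=3: arr=0 -> substrate=1 bound=2 product=0
t=4: arr=1 -> substrate=1 bound=2 product=1
t=5: arr=0 -> substrate=1 bound=2 product=1
t=6: arr=1 -> substrate=1 bound=2 product=2
t=7: arr=2 -> substrate=3 bound=2 product=2
t=8: arr=1 -> substrate=3 bound=2 product=3
t=9: arr=3 -> substrate=6 bound=2 product=3
t=10: arr=0 -> substrate=5 bound=2 product=4
t=11: arr=2 -> substrate=7 bound=2 product=4

Answer: 4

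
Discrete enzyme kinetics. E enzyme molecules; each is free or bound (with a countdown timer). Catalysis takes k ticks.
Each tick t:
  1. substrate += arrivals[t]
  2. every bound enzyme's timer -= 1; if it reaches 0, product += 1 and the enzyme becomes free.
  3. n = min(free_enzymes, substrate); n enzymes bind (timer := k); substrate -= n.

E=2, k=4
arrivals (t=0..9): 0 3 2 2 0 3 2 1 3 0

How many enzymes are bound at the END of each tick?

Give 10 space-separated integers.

Answer: 0 2 2 2 2 2 2 2 2 2

Derivation:
t=0: arr=0 -> substrate=0 bound=0 product=0
t=1: arr=3 -> substrate=1 bound=2 product=0
t=2: arr=2 -> substrate=3 bound=2 product=0
t=3: arr=2 -> substrate=5 bound=2 product=0
t=4: arr=0 -> substrate=5 bound=2 product=0
t=5: arr=3 -> substrate=6 bound=2 product=2
t=6: arr=2 -> substrate=8 bound=2 product=2
t=7: arr=1 -> substrate=9 bound=2 product=2
t=8: arr=3 -> substrate=12 bound=2 product=2
t=9: arr=0 -> substrate=10 bound=2 product=4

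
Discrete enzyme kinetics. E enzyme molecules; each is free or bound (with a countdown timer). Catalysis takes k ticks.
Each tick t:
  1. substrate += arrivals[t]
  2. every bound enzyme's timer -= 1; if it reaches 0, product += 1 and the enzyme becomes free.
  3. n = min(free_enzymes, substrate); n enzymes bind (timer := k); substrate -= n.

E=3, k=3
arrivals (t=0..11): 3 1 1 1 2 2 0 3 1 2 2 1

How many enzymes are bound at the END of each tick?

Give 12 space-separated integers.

Answer: 3 3 3 3 3 3 3 3 3 3 3 3

Derivation:
t=0: arr=3 -> substrate=0 bound=3 product=0
t=1: arr=1 -> substrate=1 bound=3 product=0
t=2: arr=1 -> substrate=2 bound=3 product=0
t=3: arr=1 -> substrate=0 bound=3 product=3
t=4: arr=2 -> substrate=2 bound=3 product=3
t=5: arr=2 -> substrate=4 bound=3 product=3
t=6: arr=0 -> substrate=1 bound=3 product=6
t=7: arr=3 -> substrate=4 bound=3 product=6
t=8: arr=1 -> substrate=5 bound=3 product=6
t=9: arr=2 -> substrate=4 bound=3 product=9
t=10: arr=2 -> substrate=6 bound=3 product=9
t=11: arr=1 -> substrate=7 bound=3 product=9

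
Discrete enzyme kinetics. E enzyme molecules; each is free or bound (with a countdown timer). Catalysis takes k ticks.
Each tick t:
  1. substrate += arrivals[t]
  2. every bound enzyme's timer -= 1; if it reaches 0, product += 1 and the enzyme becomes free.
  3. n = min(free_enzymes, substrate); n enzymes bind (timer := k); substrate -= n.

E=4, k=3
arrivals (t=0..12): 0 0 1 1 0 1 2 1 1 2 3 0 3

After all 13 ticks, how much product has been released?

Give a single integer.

Answer: 9

Derivation:
t=0: arr=0 -> substrate=0 bound=0 product=0
t=1: arr=0 -> substrate=0 bound=0 product=0
t=2: arr=1 -> substrate=0 bound=1 product=0
t=3: arr=1 -> substrate=0 bound=2 product=0
t=4: arr=0 -> substrate=0 bound=2 product=0
t=5: arr=1 -> substrate=0 bound=2 product=1
t=6: arr=2 -> substrate=0 bound=3 product=2
t=7: arr=1 -> substrate=0 bound=4 product=2
t=8: arr=1 -> substrate=0 bound=4 product=3
t=9: arr=2 -> substrate=0 bound=4 product=5
t=10: arr=3 -> substrate=2 bound=4 product=6
t=11: arr=0 -> substrate=1 bound=4 product=7
t=12: arr=3 -> substrate=2 bound=4 product=9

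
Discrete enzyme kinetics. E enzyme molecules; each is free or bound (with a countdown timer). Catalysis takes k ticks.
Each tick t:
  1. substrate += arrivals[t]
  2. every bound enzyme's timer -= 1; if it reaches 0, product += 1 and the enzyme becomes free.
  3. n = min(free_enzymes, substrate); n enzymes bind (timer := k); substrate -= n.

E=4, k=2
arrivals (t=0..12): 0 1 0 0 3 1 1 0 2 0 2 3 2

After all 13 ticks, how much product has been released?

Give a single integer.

t=0: arr=0 -> substrate=0 bound=0 product=0
t=1: arr=1 -> substrate=0 bound=1 product=0
t=2: arr=0 -> substrate=0 bound=1 product=0
t=3: arr=0 -> substrate=0 bound=0 product=1
t=4: arr=3 -> substrate=0 bound=3 product=1
t=5: arr=1 -> substrate=0 bound=4 product=1
t=6: arr=1 -> substrate=0 bound=2 product=4
t=7: arr=0 -> substrate=0 bound=1 product=5
t=8: arr=2 -> substrate=0 bound=2 product=6
t=9: arr=0 -> substrate=0 bound=2 product=6
t=10: arr=2 -> substrate=0 bound=2 product=8
t=11: arr=3 -> substrate=1 bound=4 product=8
t=12: arr=2 -> substrate=1 bound=4 product=10

Answer: 10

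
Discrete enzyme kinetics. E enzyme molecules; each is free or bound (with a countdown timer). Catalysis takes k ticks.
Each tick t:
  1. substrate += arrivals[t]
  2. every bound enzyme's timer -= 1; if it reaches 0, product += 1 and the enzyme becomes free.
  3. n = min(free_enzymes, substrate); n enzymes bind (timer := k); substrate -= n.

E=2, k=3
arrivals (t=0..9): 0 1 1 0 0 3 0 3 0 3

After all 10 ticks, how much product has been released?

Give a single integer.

Answer: 4

Derivation:
t=0: arr=0 -> substrate=0 bound=0 product=0
t=1: arr=1 -> substrate=0 bound=1 product=0
t=2: arr=1 -> substrate=0 bound=2 product=0
t=3: arr=0 -> substrate=0 bound=2 product=0
t=4: arr=0 -> substrate=0 bound=1 product=1
t=5: arr=3 -> substrate=1 bound=2 product=2
t=6: arr=0 -> substrate=1 bound=2 product=2
t=7: arr=3 -> substrate=4 bound=2 product=2
t=8: arr=0 -> substrate=2 bound=2 product=4
t=9: arr=3 -> substrate=5 bound=2 product=4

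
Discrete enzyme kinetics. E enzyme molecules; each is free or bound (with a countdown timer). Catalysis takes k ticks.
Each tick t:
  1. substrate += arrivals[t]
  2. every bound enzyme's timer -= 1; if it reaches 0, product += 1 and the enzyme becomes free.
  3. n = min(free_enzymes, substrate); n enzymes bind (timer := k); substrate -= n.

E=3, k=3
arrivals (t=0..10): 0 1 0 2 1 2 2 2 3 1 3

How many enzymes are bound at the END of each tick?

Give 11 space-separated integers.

Answer: 0 1 1 3 3 3 3 3 3 3 3

Derivation:
t=0: arr=0 -> substrate=0 bound=0 product=0
t=1: arr=1 -> substrate=0 bound=1 product=0
t=2: arr=0 -> substrate=0 bound=1 product=0
t=3: arr=2 -> substrate=0 bound=3 product=0
t=4: arr=1 -> substrate=0 bound=3 product=1
t=5: arr=2 -> substrate=2 bound=3 product=1
t=6: arr=2 -> substrate=2 bound=3 product=3
t=7: arr=2 -> substrate=3 bound=3 product=4
t=8: arr=3 -> substrate=6 bound=3 product=4
t=9: arr=1 -> substrate=5 bound=3 product=6
t=10: arr=3 -> substrate=7 bound=3 product=7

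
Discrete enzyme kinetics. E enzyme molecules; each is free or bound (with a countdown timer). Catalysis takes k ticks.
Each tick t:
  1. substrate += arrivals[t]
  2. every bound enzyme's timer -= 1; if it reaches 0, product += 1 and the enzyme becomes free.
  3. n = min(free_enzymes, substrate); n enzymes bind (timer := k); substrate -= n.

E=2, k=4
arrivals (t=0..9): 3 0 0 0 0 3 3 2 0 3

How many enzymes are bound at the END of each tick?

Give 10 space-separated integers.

t=0: arr=3 -> substrate=1 bound=2 product=0
t=1: arr=0 -> substrate=1 bound=2 product=0
t=2: arr=0 -> substrate=1 bound=2 product=0
t=3: arr=0 -> substrate=1 bound=2 product=0
t=4: arr=0 -> substrate=0 bound=1 product=2
t=5: arr=3 -> substrate=2 bound=2 product=2
t=6: arr=3 -> substrate=5 bound=2 product=2
t=7: arr=2 -> substrate=7 bound=2 product=2
t=8: arr=0 -> substrate=6 bound=2 product=3
t=9: arr=3 -> substrate=8 bound=2 product=4

Answer: 2 2 2 2 1 2 2 2 2 2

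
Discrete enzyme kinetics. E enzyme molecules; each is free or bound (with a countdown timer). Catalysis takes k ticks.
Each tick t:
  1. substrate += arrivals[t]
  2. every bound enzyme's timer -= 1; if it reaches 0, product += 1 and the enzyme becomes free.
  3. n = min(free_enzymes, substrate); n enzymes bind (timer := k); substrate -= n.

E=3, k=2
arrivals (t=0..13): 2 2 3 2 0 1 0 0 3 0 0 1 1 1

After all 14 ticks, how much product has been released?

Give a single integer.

Answer: 14

Derivation:
t=0: arr=2 -> substrate=0 bound=2 product=0
t=1: arr=2 -> substrate=1 bound=3 product=0
t=2: arr=3 -> substrate=2 bound=3 product=2
t=3: arr=2 -> substrate=3 bound=3 product=3
t=4: arr=0 -> substrate=1 bound=3 product=5
t=5: arr=1 -> substrate=1 bound=3 product=6
t=6: arr=0 -> substrate=0 bound=2 product=8
t=7: arr=0 -> substrate=0 bound=1 product=9
t=8: arr=3 -> substrate=0 bound=3 product=10
t=9: arr=0 -> substrate=0 bound=3 product=10
t=10: arr=0 -> substrate=0 bound=0 product=13
t=11: arr=1 -> substrate=0 bound=1 product=13
t=12: arr=1 -> substrate=0 bound=2 product=13
t=13: arr=1 -> substrate=0 bound=2 product=14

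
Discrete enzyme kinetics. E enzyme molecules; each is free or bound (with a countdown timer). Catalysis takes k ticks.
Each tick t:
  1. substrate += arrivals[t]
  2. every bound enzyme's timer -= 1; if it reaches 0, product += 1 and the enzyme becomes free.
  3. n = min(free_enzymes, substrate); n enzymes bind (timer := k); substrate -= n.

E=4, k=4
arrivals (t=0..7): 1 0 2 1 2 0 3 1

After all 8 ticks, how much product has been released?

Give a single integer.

Answer: 4

Derivation:
t=0: arr=1 -> substrate=0 bound=1 product=0
t=1: arr=0 -> substrate=0 bound=1 product=0
t=2: arr=2 -> substrate=0 bound=3 product=0
t=3: arr=1 -> substrate=0 bound=4 product=0
t=4: arr=2 -> substrate=1 bound=4 product=1
t=5: arr=0 -> substrate=1 bound=4 product=1
t=6: arr=3 -> substrate=2 bound=4 product=3
t=7: arr=1 -> substrate=2 bound=4 product=4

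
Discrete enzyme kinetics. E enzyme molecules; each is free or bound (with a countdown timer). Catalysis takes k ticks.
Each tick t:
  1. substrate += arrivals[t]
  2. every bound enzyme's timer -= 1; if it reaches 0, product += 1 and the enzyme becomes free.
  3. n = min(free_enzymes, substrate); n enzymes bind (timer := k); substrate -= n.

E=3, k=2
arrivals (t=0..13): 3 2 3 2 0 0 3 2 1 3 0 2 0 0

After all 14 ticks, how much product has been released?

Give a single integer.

t=0: arr=3 -> substrate=0 bound=3 product=0
t=1: arr=2 -> substrate=2 bound=3 product=0
t=2: arr=3 -> substrate=2 bound=3 product=3
t=3: arr=2 -> substrate=4 bound=3 product=3
t=4: arr=0 -> substrate=1 bound=3 product=6
t=5: arr=0 -> substrate=1 bound=3 product=6
t=6: arr=3 -> substrate=1 bound=3 product=9
t=7: arr=2 -> substrate=3 bound=3 product=9
t=8: arr=1 -> substrate=1 bound=3 product=12
t=9: arr=3 -> substrate=4 bound=3 product=12
t=10: arr=0 -> substrate=1 bound=3 product=15
t=11: arr=2 -> substrate=3 bound=3 product=15
t=12: arr=0 -> substrate=0 bound=3 product=18
t=13: arr=0 -> substrate=0 bound=3 product=18

Answer: 18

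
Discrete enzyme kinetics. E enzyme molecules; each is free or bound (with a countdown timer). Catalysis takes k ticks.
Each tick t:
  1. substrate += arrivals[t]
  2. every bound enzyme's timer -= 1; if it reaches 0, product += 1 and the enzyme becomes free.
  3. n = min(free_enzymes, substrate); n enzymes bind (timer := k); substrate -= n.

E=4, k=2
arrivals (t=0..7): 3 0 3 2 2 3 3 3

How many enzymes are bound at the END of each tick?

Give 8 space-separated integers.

Answer: 3 3 3 4 4 4 4 4

Derivation:
t=0: arr=3 -> substrate=0 bound=3 product=0
t=1: arr=0 -> substrate=0 bound=3 product=0
t=2: arr=3 -> substrate=0 bound=3 product=3
t=3: arr=2 -> substrate=1 bound=4 product=3
t=4: arr=2 -> substrate=0 bound=4 product=6
t=5: arr=3 -> substrate=2 bound=4 product=7
t=6: arr=3 -> substrate=2 bound=4 product=10
t=7: arr=3 -> substrate=4 bound=4 product=11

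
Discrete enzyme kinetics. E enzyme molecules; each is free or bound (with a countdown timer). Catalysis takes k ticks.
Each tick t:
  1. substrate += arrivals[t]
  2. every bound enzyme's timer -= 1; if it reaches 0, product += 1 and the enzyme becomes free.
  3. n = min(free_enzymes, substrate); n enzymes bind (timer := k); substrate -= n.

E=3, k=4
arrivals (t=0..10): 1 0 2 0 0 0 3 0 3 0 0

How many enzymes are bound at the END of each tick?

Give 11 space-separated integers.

Answer: 1 1 3 3 2 2 3 3 3 3 3

Derivation:
t=0: arr=1 -> substrate=0 bound=1 product=0
t=1: arr=0 -> substrate=0 bound=1 product=0
t=2: arr=2 -> substrate=0 bound=3 product=0
t=3: arr=0 -> substrate=0 bound=3 product=0
t=4: arr=0 -> substrate=0 bound=2 product=1
t=5: arr=0 -> substrate=0 bound=2 product=1
t=6: arr=3 -> substrate=0 bound=3 product=3
t=7: arr=0 -> substrate=0 bound=3 product=3
t=8: arr=3 -> substrate=3 bound=3 product=3
t=9: arr=0 -> substrate=3 bound=3 product=3
t=10: arr=0 -> substrate=0 bound=3 product=6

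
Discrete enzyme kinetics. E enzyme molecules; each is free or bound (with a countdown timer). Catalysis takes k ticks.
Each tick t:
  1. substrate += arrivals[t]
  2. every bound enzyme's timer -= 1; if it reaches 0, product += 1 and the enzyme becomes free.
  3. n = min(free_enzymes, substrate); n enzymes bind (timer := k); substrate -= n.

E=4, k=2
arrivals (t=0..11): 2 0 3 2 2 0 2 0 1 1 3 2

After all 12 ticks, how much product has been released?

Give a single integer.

Answer: 13

Derivation:
t=0: arr=2 -> substrate=0 bound=2 product=0
t=1: arr=0 -> substrate=0 bound=2 product=0
t=2: arr=3 -> substrate=0 bound=3 product=2
t=3: arr=2 -> substrate=1 bound=4 product=2
t=4: arr=2 -> substrate=0 bound=4 product=5
t=5: arr=0 -> substrate=0 bound=3 product=6
t=6: arr=2 -> substrate=0 bound=2 product=9
t=7: arr=0 -> substrate=0 bound=2 product=9
t=8: arr=1 -> substrate=0 bound=1 product=11
t=9: arr=1 -> substrate=0 bound=2 product=11
t=10: arr=3 -> substrate=0 bound=4 product=12
t=11: arr=2 -> substrate=1 bound=4 product=13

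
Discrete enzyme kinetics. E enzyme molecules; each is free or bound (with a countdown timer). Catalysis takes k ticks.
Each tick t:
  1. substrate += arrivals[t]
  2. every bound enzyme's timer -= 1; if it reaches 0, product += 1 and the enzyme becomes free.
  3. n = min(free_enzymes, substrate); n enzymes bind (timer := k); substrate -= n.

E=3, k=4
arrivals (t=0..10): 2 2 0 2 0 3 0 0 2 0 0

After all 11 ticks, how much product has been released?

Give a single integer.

Answer: 6

Derivation:
t=0: arr=2 -> substrate=0 bound=2 product=0
t=1: arr=2 -> substrate=1 bound=3 product=0
t=2: arr=0 -> substrate=1 bound=3 product=0
t=3: arr=2 -> substrate=3 bound=3 product=0
t=4: arr=0 -> substrate=1 bound=3 product=2
t=5: arr=3 -> substrate=3 bound=3 product=3
t=6: arr=0 -> substrate=3 bound=3 product=3
t=7: arr=0 -> substrate=3 bound=3 product=3
t=8: arr=2 -> substrate=3 bound=3 product=5
t=9: arr=0 -> substrate=2 bound=3 product=6
t=10: arr=0 -> substrate=2 bound=3 product=6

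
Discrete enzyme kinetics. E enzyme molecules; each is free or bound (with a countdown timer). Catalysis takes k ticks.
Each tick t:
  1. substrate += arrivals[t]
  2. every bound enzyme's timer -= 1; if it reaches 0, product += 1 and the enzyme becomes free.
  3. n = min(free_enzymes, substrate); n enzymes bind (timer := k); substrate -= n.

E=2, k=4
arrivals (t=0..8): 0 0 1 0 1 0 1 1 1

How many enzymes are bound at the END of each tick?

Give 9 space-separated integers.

Answer: 0 0 1 1 2 2 2 2 2

Derivation:
t=0: arr=0 -> substrate=0 bound=0 product=0
t=1: arr=0 -> substrate=0 bound=0 product=0
t=2: arr=1 -> substrate=0 bound=1 product=0
t=3: arr=0 -> substrate=0 bound=1 product=0
t=4: arr=1 -> substrate=0 bound=2 product=0
t=5: arr=0 -> substrate=0 bound=2 product=0
t=6: arr=1 -> substrate=0 bound=2 product=1
t=7: arr=1 -> substrate=1 bound=2 product=1
t=8: arr=1 -> substrate=1 bound=2 product=2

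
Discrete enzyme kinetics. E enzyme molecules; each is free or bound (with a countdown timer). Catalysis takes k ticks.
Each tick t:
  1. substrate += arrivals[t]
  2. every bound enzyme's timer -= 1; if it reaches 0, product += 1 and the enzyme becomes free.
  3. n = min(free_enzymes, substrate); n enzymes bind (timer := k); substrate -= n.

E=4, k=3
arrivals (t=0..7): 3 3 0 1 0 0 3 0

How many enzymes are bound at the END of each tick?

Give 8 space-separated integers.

t=0: arr=3 -> substrate=0 bound=3 product=0
t=1: arr=3 -> substrate=2 bound=4 product=0
t=2: arr=0 -> substrate=2 bound=4 product=0
t=3: arr=1 -> substrate=0 bound=4 product=3
t=4: arr=0 -> substrate=0 bound=3 product=4
t=5: arr=0 -> substrate=0 bound=3 product=4
t=6: arr=3 -> substrate=0 bound=3 product=7
t=7: arr=0 -> substrate=0 bound=3 product=7

Answer: 3 4 4 4 3 3 3 3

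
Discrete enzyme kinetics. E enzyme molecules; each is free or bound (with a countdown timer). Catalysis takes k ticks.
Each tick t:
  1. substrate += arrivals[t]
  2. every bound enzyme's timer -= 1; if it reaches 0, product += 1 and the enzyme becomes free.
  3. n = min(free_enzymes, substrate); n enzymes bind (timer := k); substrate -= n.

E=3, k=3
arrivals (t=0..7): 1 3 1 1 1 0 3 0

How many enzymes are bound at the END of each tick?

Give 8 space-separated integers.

t=0: arr=1 -> substrate=0 bound=1 product=0
t=1: arr=3 -> substrate=1 bound=3 product=0
t=2: arr=1 -> substrate=2 bound=3 product=0
t=3: arr=1 -> substrate=2 bound=3 product=1
t=4: arr=1 -> substrate=1 bound=3 product=3
t=5: arr=0 -> substrate=1 bound=3 product=3
t=6: arr=3 -> substrate=3 bound=3 product=4
t=7: arr=0 -> substrate=1 bound=3 product=6

Answer: 1 3 3 3 3 3 3 3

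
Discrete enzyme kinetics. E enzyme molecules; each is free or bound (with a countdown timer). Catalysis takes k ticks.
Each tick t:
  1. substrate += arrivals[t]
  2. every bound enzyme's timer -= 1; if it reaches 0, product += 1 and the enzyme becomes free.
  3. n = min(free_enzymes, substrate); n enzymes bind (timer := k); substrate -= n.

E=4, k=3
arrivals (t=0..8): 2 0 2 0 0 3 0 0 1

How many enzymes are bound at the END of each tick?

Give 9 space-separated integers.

t=0: arr=2 -> substrate=0 bound=2 product=0
t=1: arr=0 -> substrate=0 bound=2 product=0
t=2: arr=2 -> substrate=0 bound=4 product=0
t=3: arr=0 -> substrate=0 bound=2 product=2
t=4: arr=0 -> substrate=0 bound=2 product=2
t=5: arr=3 -> substrate=0 bound=3 product=4
t=6: arr=0 -> substrate=0 bound=3 product=4
t=7: arr=0 -> substrate=0 bound=3 product=4
t=8: arr=1 -> substrate=0 bound=1 product=7

Answer: 2 2 4 2 2 3 3 3 1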